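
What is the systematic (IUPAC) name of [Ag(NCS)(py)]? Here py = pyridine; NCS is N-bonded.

There is no counter-ion, so the complex is neutral overall.
Ligand charges: 1×pyridine (neutral), 1×isothiocyanato (-1 each); total -1. So Ag + (-1) = 0, giving Ag = +1.
Ligands are named alphabetically: isothiocyanato before pyridine.

isothiocyanato(pyridine)silver(I)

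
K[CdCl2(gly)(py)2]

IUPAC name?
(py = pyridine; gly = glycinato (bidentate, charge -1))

The 1 potassium counter-ion carries a total charge of +1, so each complex ion is 1−.
Ligand charges: 2×pyridine (neutral), 1×glycinato (-1 each), 2×chloro (-1 each); total -3. So Cd + (-3) = 1−, giving Cd = +2.
Ligands are named alphabetically: chloro before glycinato before pyridine.
The complex ion is anionic, so cadmium takes the -ate form cadmate(II).

potassium dichloro(glycinato)bis(pyridine)cadmate(II)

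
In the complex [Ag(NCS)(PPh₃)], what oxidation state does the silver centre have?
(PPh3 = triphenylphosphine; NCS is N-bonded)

+1

No counter-ion: the bracketed complex is neutral.
Ligand charges: 1×PPh3 neutral; 1×NCS = -1; sum -1.
Ag + (-1) = 0 ⇒ Ag is +1.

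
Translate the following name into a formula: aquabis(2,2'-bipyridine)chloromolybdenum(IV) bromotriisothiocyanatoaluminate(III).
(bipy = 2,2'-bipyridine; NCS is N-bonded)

Cation [Mo…]: ligand charges -1, Mo(IV) ⇒ ion charge 3+.
Anion [Al…]: ligand charges -4, Al(III) ⇒ ion charge 1−.
One 3+ cation requires 3 of the 1− anion.

[Mo(bipy)2Cl(H2O)][AlBr(NCS)3]3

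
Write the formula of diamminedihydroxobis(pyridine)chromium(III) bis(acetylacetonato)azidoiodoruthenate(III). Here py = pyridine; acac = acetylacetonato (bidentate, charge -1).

[Cr(NH3)2(OH)2(py)2][Ru(acac)2I(N3)]

Cation [Cr…]: ligand charges -2, Cr(III) ⇒ ion charge 1+.
Anion [Ru…]: ligand charges -4, Ru(III) ⇒ ion charge 1−.
One 1+ cation balances one 1− anion.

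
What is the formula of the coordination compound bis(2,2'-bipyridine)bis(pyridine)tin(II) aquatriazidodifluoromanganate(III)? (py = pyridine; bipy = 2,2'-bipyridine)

Cation [Sn…]: ligand charges 0, Sn(II) ⇒ ion charge 2+.
Anion [Mn…]: ligand charges -5, Mn(III) ⇒ ion charge 2−.

[Sn(bipy)2(py)2][MnF2(H2O)(N3)3]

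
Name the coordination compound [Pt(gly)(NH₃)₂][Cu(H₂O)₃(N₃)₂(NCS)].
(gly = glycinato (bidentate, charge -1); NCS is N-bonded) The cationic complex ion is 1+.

The complex cation is given as 1+; its ligand charges sum to -1, so Pt = +2.
A 1:1 salt means the anion carries the equal and opposite charge, 1−.
Anion: ligand charges sum to -3; for the ion to be 1−, Cu = +2.

diammine(glycinato)platinum(II) triaquadiazidoisothiocyanatocuprate(II)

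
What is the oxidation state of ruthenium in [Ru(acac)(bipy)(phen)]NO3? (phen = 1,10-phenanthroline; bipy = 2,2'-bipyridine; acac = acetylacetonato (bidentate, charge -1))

+2

1 nitrate outside the brackets (-1 each) → the complex ion is 1+.
Ligand charges: 1×phen neutral; 1×bipy neutral; 1×acac = -1; sum -1.
Ru + (-1) = 1+ ⇒ Ru is +2.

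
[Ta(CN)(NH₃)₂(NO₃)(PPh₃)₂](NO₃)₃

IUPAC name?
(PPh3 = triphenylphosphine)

The 3 nitrate counter-ions carry a total charge of -3, so each complex ion is 3+.
Ligand charges: 2×ammine (neutral), 1×nitrato (-1 each), 1×cyano (-1 each), 2×triphenylphosphine (neutral); total -2. So Ta + (-2) = 3+, giving Ta = +5.
Ligands are named alphabetically: ammine before cyano before nitrato before triphenylphosphine.

diamminecyanonitratobis(triphenylphosphine)tantalum(V) nitrate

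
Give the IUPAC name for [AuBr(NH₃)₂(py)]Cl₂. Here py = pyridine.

diamminebromo(pyridine)gold(III) chloride

The 2 chloride counter-ions carry a total charge of -2, so each complex ion is 2+.
Ligand charges: 1×bromo (-1 each), 2×ammine (neutral), 1×pyridine (neutral); total -1. So Au + (-1) = 2+, giving Au = +3.
Ligands are named alphabetically: ammine before bromo before pyridine.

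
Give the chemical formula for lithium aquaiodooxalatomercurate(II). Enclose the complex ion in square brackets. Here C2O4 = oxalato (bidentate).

Ligands: 1 oxalato (C2O4, -2), 1 aqua (H2O, neutral), 1 iodo (I, -1). Ligand charge sum = -3.
With Hg in oxidation state +2, the complex ion is [Hg...]^1−.
Charge balance with lithium (+1) requires 1 complex ion per 1 lithium.

Li[Hg(C2O4)(H2O)I]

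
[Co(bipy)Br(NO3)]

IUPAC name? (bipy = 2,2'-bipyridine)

(2,2'-bipyridine)bromonitratocobalt(II)

There is no counter-ion, so the complex is neutral overall.
Ligand charges: 1×bromo (-1 each), 1×2,2'-bipyridine (neutral), 1×nitrato (-1 each); total -2. So Co + (-2) = 0, giving Co = +2.
Ligands are named alphabetically: bipyridine before bromo before nitrato.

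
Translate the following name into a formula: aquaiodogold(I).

Ligands: 1 iodo (I, -1), 1 aqua (H2O, neutral). Ligand charge sum = -1.
With Au in oxidation state +1, the complex ion is [Au...].

[Au(H2O)I]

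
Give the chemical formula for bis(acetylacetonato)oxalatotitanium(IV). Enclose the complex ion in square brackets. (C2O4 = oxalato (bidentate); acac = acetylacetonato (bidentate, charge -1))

Ligands: 1 oxalato (C2O4, -2), 2 acetylacetonato (acac, -1). Ligand charge sum = -4.
With Ti in oxidation state +4, the complex ion is [Ti...].

[Ti(acac)2(C2O4)]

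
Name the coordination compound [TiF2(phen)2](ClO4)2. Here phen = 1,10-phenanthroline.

difluorobis(1,10-phenanthroline)titanium(IV) perchlorate

The 2 perchlorate counter-ions carry a total charge of -2, so each complex ion is 2+.
Ligand charges: 2×1,10-phenanthroline (neutral), 2×fluoro (-1 each); total -2. So Ti + (-2) = 2+, giving Ti = +4.
Ligands are named alphabetically: fluoro before phenanthroline.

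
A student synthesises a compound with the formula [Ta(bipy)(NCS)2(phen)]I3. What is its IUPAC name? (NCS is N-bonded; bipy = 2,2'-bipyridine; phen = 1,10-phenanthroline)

(2,2'-bipyridine)diisothiocyanato(1,10-phenanthroline)tantalum(V) iodide

The 3 iodide counter-ions carry a total charge of -3, so each complex ion is 3+.
Ligand charges: 2×isothiocyanato (-1 each), 1×2,2'-bipyridine (neutral), 1×1,10-phenanthroline (neutral); total -2. So Ta + (-2) = 3+, giving Ta = +5.
Ligands are named alphabetically: bipyridine before isothiocyanato before phenanthroline.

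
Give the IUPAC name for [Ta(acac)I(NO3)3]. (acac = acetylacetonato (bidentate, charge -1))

(acetylacetonato)iodotrinitratotantalum(V)

There is no counter-ion, so the complex is neutral overall.
Ligand charges: 1×iodo (-1 each), 1×acetylacetonato (-1 each), 3×nitrato (-1 each); total -5. So Ta + (-5) = 0, giving Ta = +5.
Ligands are named alphabetically: acetylacetonato before iodo before nitrato.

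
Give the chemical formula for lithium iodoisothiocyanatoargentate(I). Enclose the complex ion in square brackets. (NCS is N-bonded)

Ligands: 1 isothiocyanato (NCS, -1), 1 iodo (I, -1). Ligand charge sum = -2.
Charge balance with lithium (+1) requires 1 complex ion per 1 lithium.

Li[AgI(NCS)]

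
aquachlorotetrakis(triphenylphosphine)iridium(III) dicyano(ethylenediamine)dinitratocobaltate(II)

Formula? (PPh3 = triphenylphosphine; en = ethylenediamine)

Cation [Ir…]: ligand charges -1, Ir(III) ⇒ ion charge 2+.
Anion [Co…]: ligand charges -4, Co(II) ⇒ ion charge 2−.
One 2+ cation balances one 2− anion.

[IrCl(H2O)(PPh3)4][Co(CN)2(en)(NO3)2]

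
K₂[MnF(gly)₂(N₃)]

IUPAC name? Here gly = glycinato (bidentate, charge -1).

potassium azidofluorobis(glycinato)manganate(II)

The 2 potassium counter-ions carry a total charge of +2, so each complex ion is 2−.
Ligand charges: 1×fluoro (-1 each), 1×azido (-1 each), 2×glycinato (-1 each); total -4. So Mn + (-4) = 2−, giving Mn = +2.
The complex ion is anionic, so manganese takes the -ate form manganate(II).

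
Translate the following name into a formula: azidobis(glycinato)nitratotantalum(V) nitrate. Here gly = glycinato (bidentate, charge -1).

Ligands: 2 glycinato (gly, -1), 1 azido (N3, -1), 1 nitrato (NO3, -1). Ligand charge sum = -4.
Charge balance with nitrate (-1) requires 1 complex ion per 1 nitrate.

[Ta(gly)2(N3)(NO3)]NO3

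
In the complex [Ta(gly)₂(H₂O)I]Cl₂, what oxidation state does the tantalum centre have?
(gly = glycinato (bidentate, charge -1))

+5

2 chloride outside the brackets (-1 each) → the complex ion is 2+.
Ligand charges: 1×H2O neutral; 2×gly = -2; 1×I = -1; sum -3.
Ta + (-3) = 2+ ⇒ Ta is +5.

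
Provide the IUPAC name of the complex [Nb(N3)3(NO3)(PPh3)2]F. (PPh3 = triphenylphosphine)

triazidonitratobis(triphenylphosphine)niobium(V) fluoride

The 1 fluoride counter-ion carries a total charge of -1, so each complex ion is 1+.
Ligand charges: 3×azido (-1 each), 1×nitrato (-1 each), 2×triphenylphosphine (neutral); total -4. So Nb + (-4) = 1+, giving Nb = +5.
Ligands are named alphabetically: azido before nitrato before triphenylphosphine.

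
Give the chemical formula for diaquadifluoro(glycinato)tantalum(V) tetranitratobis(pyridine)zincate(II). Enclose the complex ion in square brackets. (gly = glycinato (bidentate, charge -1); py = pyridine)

[TaF2(gly)(H2O)2][Zn(NO3)4(py)2]

Cation [Ta…]: ligand charges -3, Ta(V) ⇒ ion charge 2+.
Anion [Zn…]: ligand charges -4, Zn(II) ⇒ ion charge 2−.
One 2+ cation balances one 2− anion.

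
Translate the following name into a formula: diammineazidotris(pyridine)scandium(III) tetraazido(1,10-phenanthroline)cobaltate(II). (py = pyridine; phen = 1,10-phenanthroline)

[Sc(N3)(NH3)2(py)3][Co(N3)4(phen)]

Cation [Sc…]: ligand charges -1, Sc(III) ⇒ ion charge 2+.
Anion [Co…]: ligand charges -4, Co(II) ⇒ ion charge 2−.
One 2+ cation balances one 2− anion.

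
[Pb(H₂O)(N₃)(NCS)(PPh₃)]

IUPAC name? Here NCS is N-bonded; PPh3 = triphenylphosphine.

aquaazidoisothiocyanato(triphenylphosphine)lead(II)

There is no counter-ion, so the complex is neutral overall.
Ligand charges: 1×isothiocyanato (-1 each), 1×triphenylphosphine (neutral), 1×azido (-1 each), 1×aqua (neutral); total -2. So Pb + (-2) = 0, giving Pb = +2.
Ligands are named alphabetically: aqua before azido before isothiocyanato before triphenylphosphine.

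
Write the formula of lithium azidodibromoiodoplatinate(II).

Li2[PtBr2I(N3)]

Ligands: 1 iodo (I, -1), 1 azido (N3, -1), 2 bromo (Br, -1). Ligand charge sum = -4.
With Pt in oxidation state +2, the complex ion is [Pt...]^2−.
Charge balance with lithium (+1) requires 1 complex ion per 2 lithium.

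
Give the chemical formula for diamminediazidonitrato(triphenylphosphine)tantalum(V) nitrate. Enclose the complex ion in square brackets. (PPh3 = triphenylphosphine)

[Ta(N3)2(NH3)2(NO3)(PPh3)](NO3)2

Ligands: 1 triphenylphosphine (PPh3, neutral), 2 ammine (NH3, neutral), 1 nitrato (NO3, -1), 2 azido (N3, -1). Ligand charge sum = -3.
With Ta in oxidation state +5, the complex ion is [Ta...]^2+.
Charge balance with nitrate (-1) requires 1 complex ion per 2 nitrate.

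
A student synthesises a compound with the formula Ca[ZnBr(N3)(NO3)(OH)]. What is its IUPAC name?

The 1 calcium counter-ion carries a total charge of +2, so each complex ion is 2−.
Ligand charges: 1×nitrato (-1 each), 1×bromo (-1 each), 1×azido (-1 each), 1×hydroxo (-1 each); total -4. So Zn + (-4) = 2−, giving Zn = +2.
The complex ion is anionic, so zinc takes the -ate form zincate(II).

calcium azidobromohydroxonitratozincate(II)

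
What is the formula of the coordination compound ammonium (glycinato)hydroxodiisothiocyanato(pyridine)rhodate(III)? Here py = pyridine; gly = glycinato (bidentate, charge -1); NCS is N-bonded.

NH4[Rh(gly)(NCS)2(OH)(py)]

Ligands: 1 pyridine (py, neutral), 1 glycinato (gly, -1), 2 isothiocyanato (NCS, -1), 1 hydroxo (OH, -1). Ligand charge sum = -4.
Charge balance with ammonium (+1) requires 1 complex ion per 1 ammonium.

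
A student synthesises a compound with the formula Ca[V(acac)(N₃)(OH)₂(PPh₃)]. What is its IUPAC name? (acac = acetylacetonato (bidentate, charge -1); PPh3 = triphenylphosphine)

calcium (acetylacetonato)azidodihydroxo(triphenylphosphine)vanadate(II)

The 1 calcium counter-ion carries a total charge of +2, so each complex ion is 2−.
Ligand charges: 1×acetylacetonato (-1 each), 1×triphenylphosphine (neutral), 2×hydroxo (-1 each), 1×azido (-1 each); total -4. So V + (-4) = 2−, giving V = +2.
Ligands are named alphabetically: acetylacetonato before azido before hydroxo before triphenylphosphine.
The complex ion is anionic, so vanadium takes the -ate form vanadate(II).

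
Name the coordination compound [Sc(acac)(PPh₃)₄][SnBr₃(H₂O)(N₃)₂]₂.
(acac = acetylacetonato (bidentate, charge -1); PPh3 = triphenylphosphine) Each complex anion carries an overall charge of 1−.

(acetylacetonato)tetrakis(triphenylphosphine)scandium(III) aquadiazidotribromostannate(IV)

Both ions are complex: the cation is named first with the plain metal name, the anion second with the -ate form; each ion's ligands are alphabetised independently.
The complex anion is given as 1−; its ligand charges sum to -5, so Sn = +4.
With 2 anions per cation, the cation must be 2×1 = 2+.
Cation: ligand charges sum to -1; for the ion to be 2+, Sc = +3.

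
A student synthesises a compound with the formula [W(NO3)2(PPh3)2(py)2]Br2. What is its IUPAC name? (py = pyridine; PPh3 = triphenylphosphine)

The 2 bromide counter-ions carry a total charge of -2, so each complex ion is 2+.
Ligand charges: 2×pyridine (neutral), 2×triphenylphosphine (neutral), 2×nitrato (-1 each); total -2. So W + (-2) = 2+, giving W = +4.
Ligands are named alphabetically: nitrato before pyridine before triphenylphosphine.

dinitratobis(pyridine)bis(triphenylphosphine)tungsten(IV) bromide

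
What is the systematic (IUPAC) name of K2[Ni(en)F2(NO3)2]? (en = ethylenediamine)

The 2 potassium counter-ions carry a total charge of +2, so each complex ion is 2−.
Ligand charges: 1×ethylenediamine (neutral), 2×nitrato (-1 each), 2×fluoro (-1 each); total -4. So Ni + (-4) = 2−, giving Ni = +2.
Ligands are named alphabetically: ethylenediamine before fluoro before nitrato.
The complex ion is anionic, so nickel takes the -ate form nickelate(II).

potassium (ethylenediamine)difluorodinitratonickelate(II)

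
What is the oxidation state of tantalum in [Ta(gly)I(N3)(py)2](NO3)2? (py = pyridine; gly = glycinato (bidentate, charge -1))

2 nitrate outside the brackets (-1 each) → the complex ion is 2+.
Ligand charges: 1×I = -1; 1×N3 = -1; 2×py neutral; 1×gly = -1; sum -3.
Ta + (-3) = 2+ ⇒ Ta is +5.

+5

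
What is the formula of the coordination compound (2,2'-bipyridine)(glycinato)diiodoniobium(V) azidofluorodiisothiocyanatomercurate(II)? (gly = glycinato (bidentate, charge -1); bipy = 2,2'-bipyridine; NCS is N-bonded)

Cation [Nb…]: ligand charges -3, Nb(V) ⇒ ion charge 2+.
Anion [Hg…]: ligand charges -4, Hg(II) ⇒ ion charge 2−.

[Nb(bipy)(gly)I2][HgF(N3)(NCS)2]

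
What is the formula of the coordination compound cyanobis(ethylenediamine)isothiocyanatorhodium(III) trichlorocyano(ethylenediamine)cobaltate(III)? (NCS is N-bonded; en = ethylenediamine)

Cation [Rh…]: ligand charges -2, Rh(III) ⇒ ion charge 1+.
Anion [Co…]: ligand charges -4, Co(III) ⇒ ion charge 1−.
One 1+ cation balances one 1− anion.

[Rh(CN)(en)2(NCS)][CoCl3(CN)(en)]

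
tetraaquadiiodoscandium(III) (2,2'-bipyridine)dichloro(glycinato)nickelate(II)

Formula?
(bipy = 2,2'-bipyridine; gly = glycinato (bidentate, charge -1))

[Sc(H2O)4I2][Ni(bipy)Cl2(gly)]

Cation [Sc…]: ligand charges -2, Sc(III) ⇒ ion charge 1+.
Anion [Ni…]: ligand charges -3, Ni(II) ⇒ ion charge 1−.
One 1+ cation balances one 1− anion.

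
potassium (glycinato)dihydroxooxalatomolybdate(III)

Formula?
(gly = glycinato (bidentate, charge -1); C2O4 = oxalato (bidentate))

K2[Mo(C2O4)(gly)(OH)2]

Ligands: 2 hydroxo (OH, -1), 1 glycinato (gly, -1), 1 oxalato (C2O4, -2). Ligand charge sum = -5.
Charge balance with potassium (+1) requires 1 complex ion per 2 potassium.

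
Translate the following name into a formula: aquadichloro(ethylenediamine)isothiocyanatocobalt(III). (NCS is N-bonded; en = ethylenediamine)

Ligands: 2 chloro (Cl, -1), 1 aqua (H2O, neutral), 1 isothiocyanato (NCS, -1), 1 ethylenediamine (en, neutral). Ligand charge sum = -3.
With Co in oxidation state +3, the complex ion is [Co...].

[CoCl2(en)(H2O)(NCS)]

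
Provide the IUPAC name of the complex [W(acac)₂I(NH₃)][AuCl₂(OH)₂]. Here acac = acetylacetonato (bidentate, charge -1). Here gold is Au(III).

Both ions are complex: the cation is named first with the plain metal name, the anion second with the -ate form; each ion's ligands are alphabetised independently.
Au is given as +3; the anion's ligand charges sum to -4, so the complex anion is 1−.
A 1:1 salt means the cation carries the equal and opposite charge, 1+.
Cation: ligand charges sum to -3; for the ion to be 1+, W = +4.

bis(acetylacetonato)ammineiodotungsten(IV) dichlorodihydroxoaurate(III)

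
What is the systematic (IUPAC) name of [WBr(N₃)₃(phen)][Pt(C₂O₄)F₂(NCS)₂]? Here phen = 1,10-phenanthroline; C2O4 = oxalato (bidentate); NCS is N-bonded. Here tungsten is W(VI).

triazidobromo(1,10-phenanthroline)tungsten(VI) difluorodiisothiocyanatooxalatoplatinate(IV)

W is given as +6; the cation's ligand charges sum to -4, so the complex cation is 2+.
A 1:1 salt means the anion carries the equal and opposite charge, 2−.
Anion: ligand charges sum to -6; for the ion to be 2−, Pt = +4.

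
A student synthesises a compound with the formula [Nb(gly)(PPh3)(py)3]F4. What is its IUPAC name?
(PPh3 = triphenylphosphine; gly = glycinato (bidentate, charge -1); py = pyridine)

The 4 fluoride counter-ions carry a total charge of -4, so each complex ion is 4+.
Ligand charges: 1×triphenylphosphine (neutral), 1×glycinato (-1 each), 3×pyridine (neutral); total -1. So Nb + (-1) = 4+, giving Nb = +5.
Ligands are named alphabetically: glycinato before pyridine before triphenylphosphine.

(glycinato)tris(pyridine)(triphenylphosphine)niobium(V) fluoride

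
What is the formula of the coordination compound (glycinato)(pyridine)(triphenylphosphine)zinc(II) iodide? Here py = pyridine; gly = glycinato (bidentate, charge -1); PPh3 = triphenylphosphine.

[Zn(gly)(PPh3)(py)]I

Ligands: 1 pyridine (py, neutral), 1 glycinato (gly, -1), 1 triphenylphosphine (PPh3, neutral). Ligand charge sum = -1.
With Zn in oxidation state +2, the complex ion is [Zn...]^1+.
Charge balance with iodide (-1) requires 1 complex ion per 1 iodide.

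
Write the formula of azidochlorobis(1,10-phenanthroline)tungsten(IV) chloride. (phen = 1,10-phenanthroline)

Ligands: 1 chloro (Cl, -1), 1 azido (N3, -1), 2 1,10-phenanthroline (phen, neutral). Ligand charge sum = -2.
Charge balance with chloride (-1) requires 1 complex ion per 2 chloride.

[WCl(N3)(phen)2]Cl2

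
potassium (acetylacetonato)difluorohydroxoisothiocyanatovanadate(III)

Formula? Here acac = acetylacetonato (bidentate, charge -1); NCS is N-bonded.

Ligands: 1 hydroxo (OH, -1), 1 acetylacetonato (acac, -1), 1 isothiocyanato (NCS, -1), 2 fluoro (F, -1). Ligand charge sum = -5.
With V in oxidation state +3, the complex ion is [V...]^2−.
Charge balance with potassium (+1) requires 1 complex ion per 2 potassium.

K2[V(acac)F2(NCS)(OH)]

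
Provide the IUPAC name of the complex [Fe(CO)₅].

pentacarbonyliron(0)

There is no counter-ion, so the complex is neutral overall.
Ligand charges: 5×carbonyl (neutral); total 0. So Fe + (0) = 0, giving Fe = 0.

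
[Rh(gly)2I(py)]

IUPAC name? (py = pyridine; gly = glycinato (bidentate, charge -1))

bis(glycinato)iodo(pyridine)rhodium(III)

There is no counter-ion, so the complex is neutral overall.
Ligand charges: 1×iodo (-1 each), 1×pyridine (neutral), 2×glycinato (-1 each); total -3. So Rh + (-3) = 0, giving Rh = +3.
Ligands are named alphabetically: glycinato before iodo before pyridine.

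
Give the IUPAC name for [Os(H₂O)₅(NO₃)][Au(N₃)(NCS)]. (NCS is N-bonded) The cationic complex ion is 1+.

The complex cation is given as 1+; its ligand charges sum to -1, so Os = +2.
A 1:1 salt means the anion carries the equal and opposite charge, 1−.
Anion: ligand charges sum to -2; for the ion to be 1−, Au = +1.

pentaaquanitratoosmium(II) azidoisothiocyanatoaurate(I)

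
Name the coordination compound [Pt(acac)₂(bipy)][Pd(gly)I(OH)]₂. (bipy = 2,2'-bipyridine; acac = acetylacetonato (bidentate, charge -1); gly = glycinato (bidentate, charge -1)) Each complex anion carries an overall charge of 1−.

bis(acetylacetonato)(2,2'-bipyridine)platinum(IV) (glycinato)hydroxoiodopalladate(II)

Both ions are complex: the cation is named first with the plain metal name, the anion second with the -ate form; each ion's ligands are alphabetised independently.
The complex anion is given as 1−; its ligand charges sum to -3, so Pd = +2.
With 2 anions per cation, the cation must be 2×1 = 2+.
Cation: ligand charges sum to -2; for the ion to be 2+, Pt = +4.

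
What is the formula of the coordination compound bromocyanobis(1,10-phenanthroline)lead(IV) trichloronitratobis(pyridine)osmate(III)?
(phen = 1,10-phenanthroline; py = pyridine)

[PbBr(CN)(phen)2][OsCl3(NO3)(py)2]2

Cation [Pb…]: ligand charges -2, Pb(IV) ⇒ ion charge 2+.
Anion [Os…]: ligand charges -4, Os(III) ⇒ ion charge 1−.
One 2+ cation requires 2 of the 1− anion.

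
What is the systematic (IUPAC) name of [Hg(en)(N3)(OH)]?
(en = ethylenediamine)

There is no counter-ion, so the complex is neutral overall.
Ligand charges: 1×azido (-1 each), 1×hydroxo (-1 each), 1×ethylenediamine (neutral); total -2. So Hg + (-2) = 0, giving Hg = +2.
Ligands are named alphabetically: azido before ethylenediamine before hydroxo.

azido(ethylenediamine)hydroxomercury(II)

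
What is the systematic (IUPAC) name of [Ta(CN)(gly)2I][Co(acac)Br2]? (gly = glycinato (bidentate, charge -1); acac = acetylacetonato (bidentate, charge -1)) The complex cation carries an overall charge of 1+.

The complex cation is given as 1+; its ligand charges sum to -4, so Ta = +5.
A 1:1 salt means the anion carries the equal and opposite charge, 1−.
Anion: ligand charges sum to -3; for the ion to be 1−, Co = +2.

cyanobis(glycinato)iodotantalum(V) (acetylacetonato)dibromocobaltate(II)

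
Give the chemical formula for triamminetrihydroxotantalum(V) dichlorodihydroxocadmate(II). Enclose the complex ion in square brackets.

[Ta(NH3)3(OH)3][CdCl2(OH)2]

Cation [Ta…]: ligand charges -3, Ta(V) ⇒ ion charge 2+.
Anion [Cd…]: ligand charges -4, Cd(II) ⇒ ion charge 2−.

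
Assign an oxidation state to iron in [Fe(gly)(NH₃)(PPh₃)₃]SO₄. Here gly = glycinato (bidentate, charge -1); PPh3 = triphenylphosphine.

+3

1 sulfate outside the brackets (-2 each) → the complex ion is 2+.
Ligand charges: 1×gly = -1; 3×PPh3 neutral; 1×NH3 neutral; sum -1.
Fe + (-1) = 2+ ⇒ Fe is +3.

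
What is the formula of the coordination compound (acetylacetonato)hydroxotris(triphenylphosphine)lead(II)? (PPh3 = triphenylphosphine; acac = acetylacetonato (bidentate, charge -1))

[Pb(acac)(OH)(PPh3)3]

Ligands: 3 triphenylphosphine (PPh3, neutral), 1 hydroxo (OH, -1), 1 acetylacetonato (acac, -1). Ligand charge sum = -2.
With Pb in oxidation state +2, the complex ion is [Pb...].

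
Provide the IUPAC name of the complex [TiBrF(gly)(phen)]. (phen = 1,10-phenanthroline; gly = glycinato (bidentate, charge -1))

bromofluoro(glycinato)(1,10-phenanthroline)titanium(III)

There is no counter-ion, so the complex is neutral overall.
Ligand charges: 1×bromo (-1 each), 1×1,10-phenanthroline (neutral), 1×fluoro (-1 each), 1×glycinato (-1 each); total -3. So Ti + (-3) = 0, giving Ti = +3.
Ligands are named alphabetically: bromo before fluoro before glycinato before phenanthroline.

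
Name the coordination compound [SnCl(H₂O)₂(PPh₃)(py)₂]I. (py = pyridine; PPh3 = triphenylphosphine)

diaquachlorobis(pyridine)(triphenylphosphine)tin(II) iodide

The 1 iodide counter-ion carries a total charge of -1, so each complex ion is 1+.
Ligand charges: 1×chloro (-1 each), 2×pyridine (neutral), 2×aqua (neutral), 1×triphenylphosphine (neutral); total -1. So Sn + (-1) = 1+, giving Sn = +2.
Ligands are named alphabetically: aqua before chloro before pyridine before triphenylphosphine.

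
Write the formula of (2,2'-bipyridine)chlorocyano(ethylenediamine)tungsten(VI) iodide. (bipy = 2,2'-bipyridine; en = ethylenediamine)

[W(bipy)Cl(CN)(en)]I4

Ligands: 1 cyano (CN, -1), 1 chloro (Cl, -1), 1 2,2'-bipyridine (bipy, neutral), 1 ethylenediamine (en, neutral). Ligand charge sum = -2.
With W in oxidation state +6, the complex ion is [W...]^4+.
Charge balance with iodide (-1) requires 1 complex ion per 4 iodide.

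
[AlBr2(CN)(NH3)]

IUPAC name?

There is no counter-ion, so the complex is neutral overall.
Ligand charges: 1×cyano (-1 each), 1×ammine (neutral), 2×bromo (-1 each); total -3. So Al + (-3) = 0, giving Al = +3.
Ligands are named alphabetically: ammine before bromo before cyano.

amminedibromocyanoaluminium(III)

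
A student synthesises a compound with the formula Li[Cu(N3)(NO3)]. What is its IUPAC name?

lithium azidonitratocuprate(I)

The 1 lithium counter-ion carries a total charge of +1, so each complex ion is 1−.
Ligand charges: 1×nitrato (-1 each), 1×azido (-1 each); total -2. So Cu + (-2) = 1−, giving Cu = +1.
Ligands are named alphabetically: azido before nitrato.
The complex ion is anionic, so copper takes the -ate form cuprate(I).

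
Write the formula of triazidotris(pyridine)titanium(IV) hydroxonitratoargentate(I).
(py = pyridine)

[Ti(N3)3(py)3][Ag(NO3)(OH)]

Cation [Ti…]: ligand charges -3, Ti(IV) ⇒ ion charge 1+.
Anion [Ag…]: ligand charges -2, Ag(I) ⇒ ion charge 1−.
One 1+ cation balances one 1− anion.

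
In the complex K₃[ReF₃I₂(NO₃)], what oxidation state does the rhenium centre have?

3 potassium outside the brackets (+1 each) → the complex ion is 3−.
Ligand charges: 3×F = -3; 2×I = -2; 1×NO3 = -1; sum -6.
Re + (-6) = 3− ⇒ Re is +3.

+3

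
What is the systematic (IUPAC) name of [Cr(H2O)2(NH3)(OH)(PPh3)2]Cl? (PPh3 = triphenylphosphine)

The 1 chloride counter-ion carries a total charge of -1, so each complex ion is 1+.
Ligand charges: 2×triphenylphosphine (neutral), 1×ammine (neutral), 1×hydroxo (-1 each), 2×aqua (neutral); total -1. So Cr + (-1) = 1+, giving Cr = +2.
Ligands are named alphabetically: ammine before aqua before hydroxo before triphenylphosphine.

amminediaquahydroxobis(triphenylphosphine)chromium(II) chloride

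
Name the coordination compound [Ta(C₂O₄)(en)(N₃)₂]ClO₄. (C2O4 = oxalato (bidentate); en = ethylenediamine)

diazido(ethylenediamine)oxalatotantalum(V) perchlorate

The 1 perchlorate counter-ion carries a total charge of -1, so each complex ion is 1+.
Ligand charges: 2×azido (-1 each), 1×oxalato (-2 each), 1×ethylenediamine (neutral); total -4. So Ta + (-4) = 1+, giving Ta = +5.
Ligands are named alphabetically: azido before ethylenediamine before oxalato.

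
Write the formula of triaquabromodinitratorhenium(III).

Ligands: 1 bromo (Br, -1), 2 nitrato (NO3, -1), 3 aqua (H2O, neutral). Ligand charge sum = -3.
With Re in oxidation state +3, the complex ion is [Re...].

[ReBr(H2O)3(NO3)2]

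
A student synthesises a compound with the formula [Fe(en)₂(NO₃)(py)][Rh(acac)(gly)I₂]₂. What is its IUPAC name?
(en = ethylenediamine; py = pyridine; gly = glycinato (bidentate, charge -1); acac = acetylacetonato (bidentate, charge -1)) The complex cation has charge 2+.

bis(ethylenediamine)nitrato(pyridine)iron(III) (acetylacetonato)(glycinato)diiodorhodate(III)

The complex cation is given as 2+; its ligand charges sum to -1, so Fe = +3.
With 2 anions per cation, each anion must be 2/2 = 1−.
Anion: ligand charges sum to -4; for the ion to be 1−, Rh = +3.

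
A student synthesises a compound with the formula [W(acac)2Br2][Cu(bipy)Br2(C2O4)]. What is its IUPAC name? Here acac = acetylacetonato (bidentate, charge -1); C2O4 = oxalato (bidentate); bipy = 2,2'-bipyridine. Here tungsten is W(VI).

W is given as +6; the cation's ligand charges sum to -4, so the complex cation is 2+.
A 1:1 salt means the anion carries the equal and opposite charge, 2−.
Anion: ligand charges sum to -4; for the ion to be 2−, Cu = +2.

bis(acetylacetonato)dibromotungsten(VI) (2,2'-bipyridine)dibromooxalatocuprate(II)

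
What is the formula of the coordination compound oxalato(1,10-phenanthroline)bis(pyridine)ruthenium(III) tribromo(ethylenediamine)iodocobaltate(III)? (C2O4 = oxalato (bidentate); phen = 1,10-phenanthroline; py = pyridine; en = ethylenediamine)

[Ru(C2O4)(phen)(py)2][CoBr3(en)I]

Cation [Ru…]: ligand charges -2, Ru(III) ⇒ ion charge 1+.
Anion [Co…]: ligand charges -4, Co(III) ⇒ ion charge 1−.
One 1+ cation balances one 1− anion.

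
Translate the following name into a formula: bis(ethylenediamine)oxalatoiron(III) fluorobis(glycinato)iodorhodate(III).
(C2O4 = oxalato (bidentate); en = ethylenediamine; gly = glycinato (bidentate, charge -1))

Cation [Fe…]: ligand charges -2, Fe(III) ⇒ ion charge 1+.
Anion [Rh…]: ligand charges -4, Rh(III) ⇒ ion charge 1−.
One 1+ cation balances one 1− anion.

[Fe(C2O4)(en)2][RhF(gly)2I]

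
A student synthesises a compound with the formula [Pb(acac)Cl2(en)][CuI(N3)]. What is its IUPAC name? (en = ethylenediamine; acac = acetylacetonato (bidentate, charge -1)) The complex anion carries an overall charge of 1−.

Both ions are complex: the cation is named first with the plain metal name, the anion second with the -ate form; each ion's ligands are alphabetised independently.
The complex anion is given as 1−; its ligand charges sum to -2, so Cu = +1.
A 1:1 salt means the cation carries the equal and opposite charge, 1+.
Cation: ligand charges sum to -3; for the ion to be 1+, Pb = +4.

(acetylacetonato)dichloro(ethylenediamine)lead(IV) azidoiodocuprate(I)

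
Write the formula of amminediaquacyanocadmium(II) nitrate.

[Cd(CN)(H2O)2(NH3)]NO3

Ligands: 2 aqua (H2O, neutral), 1 cyano (CN, -1), 1 ammine (NH3, neutral). Ligand charge sum = -1.
With Cd in oxidation state +2, the complex ion is [Cd...]^1+.
Charge balance with nitrate (-1) requires 1 complex ion per 1 nitrate.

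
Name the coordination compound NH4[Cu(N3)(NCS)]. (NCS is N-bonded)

The 1 ammonium counter-ion carries a total charge of +1, so each complex ion is 1−.
Ligand charges: 1×isothiocyanato (-1 each), 1×azido (-1 each); total -2. So Cu + (-2) = 1−, giving Cu = +1.
Ligands are named alphabetically: azido before isothiocyanato.
The complex ion is anionic, so copper takes the -ate form cuprate(I).

ammonium azidoisothiocyanatocuprate(I)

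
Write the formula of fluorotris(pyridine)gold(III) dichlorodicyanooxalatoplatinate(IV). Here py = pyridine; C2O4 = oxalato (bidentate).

[AuF(py)3][Pt(C2O4)Cl2(CN)2]

Cation [Au…]: ligand charges -1, Au(III) ⇒ ion charge 2+.
Anion [Pt…]: ligand charges -6, Pt(IV) ⇒ ion charge 2−.
One 2+ cation balances one 2− anion.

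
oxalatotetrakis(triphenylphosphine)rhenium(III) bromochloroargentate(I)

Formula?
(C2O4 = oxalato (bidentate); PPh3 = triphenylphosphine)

Cation [Re…]: ligand charges -2, Re(III) ⇒ ion charge 1+.
Anion [Ag…]: ligand charges -2, Ag(I) ⇒ ion charge 1−.
One 1+ cation balances one 1− anion.

[Re(C2O4)(PPh3)4][AgBrCl]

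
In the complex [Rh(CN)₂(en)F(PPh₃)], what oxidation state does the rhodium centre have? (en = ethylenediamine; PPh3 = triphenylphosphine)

+3

No counter-ion: the bracketed complex is neutral.
Ligand charges: 1×F = -1; 1×en neutral; 2×CN = -2; 1×PPh3 neutral; sum -3.
Rh + (-3) = 0 ⇒ Rh is +3.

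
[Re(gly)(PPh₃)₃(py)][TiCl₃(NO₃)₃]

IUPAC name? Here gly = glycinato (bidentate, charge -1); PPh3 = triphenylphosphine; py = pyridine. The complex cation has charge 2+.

The complex cation is given as 2+; its ligand charges sum to -1, so Re = +3.
A 1:1 salt means the anion carries the equal and opposite charge, 2−.
Anion: ligand charges sum to -6; for the ion to be 2−, Ti = +4.

(glycinato)(pyridine)tris(triphenylphosphine)rhenium(III) trichlorotrinitratotitanate(IV)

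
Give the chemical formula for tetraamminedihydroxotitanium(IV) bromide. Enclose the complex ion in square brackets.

Ligands: 4 ammine (NH3, neutral), 2 hydroxo (OH, -1). Ligand charge sum = -2.
With Ti in oxidation state +4, the complex ion is [Ti...]^2+.
Charge balance with bromide (-1) requires 1 complex ion per 2 bromide.

[Ti(NH3)4(OH)2]Br2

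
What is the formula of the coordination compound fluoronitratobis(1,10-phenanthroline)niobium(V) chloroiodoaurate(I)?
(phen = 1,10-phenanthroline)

[NbF(NO3)(phen)2][AuClI]3

Cation [Nb…]: ligand charges -2, Nb(V) ⇒ ion charge 3+.
Anion [Au…]: ligand charges -2, Au(I) ⇒ ion charge 1−.
One 3+ cation requires 3 of the 1− anion.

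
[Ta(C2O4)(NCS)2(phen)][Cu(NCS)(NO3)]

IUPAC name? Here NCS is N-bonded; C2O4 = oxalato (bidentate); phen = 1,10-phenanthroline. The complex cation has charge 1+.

The complex cation is given as 1+; its ligand charges sum to -4, so Ta = +5.
A 1:1 salt means the anion carries the equal and opposite charge, 1−.
Anion: ligand charges sum to -2; for the ion to be 1−, Cu = +1.

diisothiocyanatooxalato(1,10-phenanthroline)tantalum(V) isothiocyanatonitratocuprate(I)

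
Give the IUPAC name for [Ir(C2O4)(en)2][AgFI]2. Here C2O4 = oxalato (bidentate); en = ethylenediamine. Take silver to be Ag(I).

Both ions are complex: the cation is named first with the plain metal name, the anion second with the -ate form; each ion's ligands are alphabetised independently.
Ag is given as +1; the anion's ligand charges sum to -2, so the complex anion is 1−.
With 2 anions per cation, the cation must be 2×1 = 2+.
Cation: ligand charges sum to -2; for the ion to be 2+, Ir = +4.

bis(ethylenediamine)oxalatoiridium(IV) fluoroiodoargentate(I)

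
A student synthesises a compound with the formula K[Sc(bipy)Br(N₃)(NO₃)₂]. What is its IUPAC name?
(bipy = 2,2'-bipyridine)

potassium azido(2,2'-bipyridine)bromodinitratoscandate(III)

The 1 potassium counter-ion carries a total charge of +1, so each complex ion is 1−.
Ligand charges: 2×nitrato (-1 each), 1×azido (-1 each), 1×bromo (-1 each), 1×2,2'-bipyridine (neutral); total -4. So Sc + (-4) = 1−, giving Sc = +3.
The complex ion is anionic, so scandium takes the -ate form scandate(III).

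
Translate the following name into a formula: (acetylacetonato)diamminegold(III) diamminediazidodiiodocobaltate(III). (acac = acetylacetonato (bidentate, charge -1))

Cation [Au…]: ligand charges -1, Au(III) ⇒ ion charge 2+.
Anion [Co…]: ligand charges -4, Co(III) ⇒ ion charge 1−.
One 2+ cation requires 2 of the 1− anion.

[Au(acac)(NH3)2][CoI2(N3)2(NH3)2]2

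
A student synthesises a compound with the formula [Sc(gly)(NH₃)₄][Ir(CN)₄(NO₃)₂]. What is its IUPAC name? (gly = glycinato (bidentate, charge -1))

Both ions are complex: the cation is named first with the plain metal name, the anion second with the -ate form; each ion's ligands are alphabetised independently.
Scandium is always +3 in its complexes; the cation's ligand charges sum to -1, so the complex cation is 2+.
A 1:1 salt means the anion carries the equal and opposite charge, 2−.
Anion: ligand charges sum to -6; for the ion to be 2−, Ir = +4.

tetraammine(glycinato)scandium(III) tetracyanodinitratoiridate(IV)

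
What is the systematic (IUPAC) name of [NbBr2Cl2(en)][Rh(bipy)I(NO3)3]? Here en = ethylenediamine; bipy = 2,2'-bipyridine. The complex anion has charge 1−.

dibromodichloro(ethylenediamine)niobium(V) (2,2'-bipyridine)iodotrinitratorhodate(III)

The complex anion is given as 1−; its ligand charges sum to -4, so Rh = +3.
A 1:1 salt means the cation carries the equal and opposite charge, 1+.
Cation: ligand charges sum to -4; for the ion to be 1+, Nb = +5.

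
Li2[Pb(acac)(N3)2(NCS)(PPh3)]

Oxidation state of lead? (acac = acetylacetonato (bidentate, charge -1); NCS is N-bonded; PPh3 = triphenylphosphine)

2 lithium outside the brackets (+1 each) → the complex ion is 2−.
Ligand charges: 2×N3 = -2; 1×acac = -1; 1×NCS = -1; 1×PPh3 neutral; sum -4.
Pb + (-4) = 2− ⇒ Pb is +2.

+2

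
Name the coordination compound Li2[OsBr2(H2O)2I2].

The 2 lithium counter-ions carry a total charge of +2, so each complex ion is 2−.
Ligand charges: 2×aqua (neutral), 2×bromo (-1 each), 2×iodo (-1 each); total -4. So Os + (-4) = 2−, giving Os = +2.
The complex ion is anionic, so osmium takes the -ate form osmate(II).

lithium diaquadibromodiiodoosmate(II)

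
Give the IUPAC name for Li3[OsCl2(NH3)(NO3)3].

The 3 lithium counter-ions carry a total charge of +3, so each complex ion is 3−.
Ligand charges: 1×ammine (neutral), 3×nitrato (-1 each), 2×chloro (-1 each); total -5. So Os + (-5) = 3−, giving Os = +2.
The complex ion is anionic, so osmium takes the -ate form osmate(II).

lithium amminedichlorotrinitratoosmate(II)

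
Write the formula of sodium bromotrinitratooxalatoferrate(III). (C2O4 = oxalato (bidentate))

Na3[FeBr(C2O4)(NO3)3]

Ligands: 1 oxalato (C2O4, -2), 3 nitrato (NO3, -1), 1 bromo (Br, -1). Ligand charge sum = -6.
Charge balance with sodium (+1) requires 1 complex ion per 3 sodium.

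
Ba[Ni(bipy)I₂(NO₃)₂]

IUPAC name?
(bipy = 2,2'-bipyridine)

The 1 barium counter-ion carries a total charge of +2, so each complex ion is 2−.
Ligand charges: 1×2,2'-bipyridine (neutral), 2×nitrato (-1 each), 2×iodo (-1 each); total -4. So Ni + (-4) = 2−, giving Ni = +2.
Ligands are named alphabetically: bipyridine before iodo before nitrato.
The complex ion is anionic, so nickel takes the -ate form nickelate(II).

barium (2,2'-bipyridine)diiododinitratonickelate(II)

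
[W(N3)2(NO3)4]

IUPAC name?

There is no counter-ion, so the complex is neutral overall.
Ligand charges: 2×azido (-1 each), 4×nitrato (-1 each); total -6. So W + (-6) = 0, giving W = +6.
Ligands are named alphabetically: azido before nitrato.

diazidotetranitratotungsten(VI)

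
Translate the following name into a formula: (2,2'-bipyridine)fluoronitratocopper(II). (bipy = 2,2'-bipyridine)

Ligands: 1 nitrato (NO3, -1), 1 2,2'-bipyridine (bipy, neutral), 1 fluoro (F, -1). Ligand charge sum = -2.
With Cu in oxidation state +2, the complex ion is [Cu...].

[Cu(bipy)F(NO3)]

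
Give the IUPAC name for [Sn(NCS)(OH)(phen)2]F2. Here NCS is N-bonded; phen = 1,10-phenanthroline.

hydroxoisothiocyanatobis(1,10-phenanthroline)tin(IV) fluoride

The 2 fluoride counter-ions carry a total charge of -2, so each complex ion is 2+.
Ligand charges: 1×hydroxo (-1 each), 1×isothiocyanato (-1 each), 2×1,10-phenanthroline (neutral); total -2. So Sn + (-2) = 2+, giving Sn = +4.
Ligands are named alphabetically: hydroxo before isothiocyanato before phenanthroline.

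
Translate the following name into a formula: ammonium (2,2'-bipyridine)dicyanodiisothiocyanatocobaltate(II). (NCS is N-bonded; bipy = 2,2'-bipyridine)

Ligands: 2 isothiocyanato (NCS, -1), 1 2,2'-bipyridine (bipy, neutral), 2 cyano (CN, -1). Ligand charge sum = -4.
With Co in oxidation state +2, the complex ion is [Co...]^2−.
Charge balance with ammonium (+1) requires 1 complex ion per 2 ammonium.

(NH4)2[Co(bipy)(CN)2(NCS)2]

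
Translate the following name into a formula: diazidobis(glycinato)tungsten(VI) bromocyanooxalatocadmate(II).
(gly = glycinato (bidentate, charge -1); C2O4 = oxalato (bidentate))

[W(gly)2(N3)2][CdBr(C2O4)(CN)]

Cation [W…]: ligand charges -4, W(VI) ⇒ ion charge 2+.
Anion [Cd…]: ligand charges -4, Cd(II) ⇒ ion charge 2−.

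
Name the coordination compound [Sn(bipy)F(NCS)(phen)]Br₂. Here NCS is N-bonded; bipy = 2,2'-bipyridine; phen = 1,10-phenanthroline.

The 2 bromide counter-ions carry a total charge of -2, so each complex ion is 2+.
Ligand charges: 1×isothiocyanato (-1 each), 1×2,2'-bipyridine (neutral), 1×fluoro (-1 each), 1×1,10-phenanthroline (neutral); total -2. So Sn + (-2) = 2+, giving Sn = +4.
Ligands are named alphabetically: bipyridine before fluoro before isothiocyanato before phenanthroline.

(2,2'-bipyridine)fluoroisothiocyanato(1,10-phenanthroline)tin(IV) bromide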